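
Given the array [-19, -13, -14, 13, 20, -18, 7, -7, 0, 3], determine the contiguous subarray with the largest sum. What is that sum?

Using Kadane's algorithm on [-19, -13, -14, 13, 20, -18, 7, -7, 0, 3]:

Scanning through the array:
Position 1 (value -13): max_ending_here = -13, max_so_far = -13
Position 2 (value -14): max_ending_here = -14, max_so_far = -13
Position 3 (value 13): max_ending_here = 13, max_so_far = 13
Position 4 (value 20): max_ending_here = 33, max_so_far = 33
Position 5 (value -18): max_ending_here = 15, max_so_far = 33
Position 6 (value 7): max_ending_here = 22, max_so_far = 33
Position 7 (value -7): max_ending_here = 15, max_so_far = 33
Position 8 (value 0): max_ending_here = 15, max_so_far = 33
Position 9 (value 3): max_ending_here = 18, max_so_far = 33

Maximum subarray: [13, 20]
Maximum sum: 33

The maximum subarray is [13, 20] with sum 33. This subarray runs from index 3 to index 4.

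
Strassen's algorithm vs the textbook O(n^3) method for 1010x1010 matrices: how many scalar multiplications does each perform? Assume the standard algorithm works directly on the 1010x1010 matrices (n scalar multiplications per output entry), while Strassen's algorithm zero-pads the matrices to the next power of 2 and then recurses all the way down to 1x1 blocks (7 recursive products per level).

Matrix multiplication for 1010x1010 matrices:

Strassen's algorithm requires power-of-2 dimensions. Pad 1010x1010 to 1024x1024 (next power of 2).

Standard algorithm: 1010^3 = 1030301000 multiplications
Strassen's algorithm: 7^(log2(1024)) = 7^10 = 282475249 multiplications
Savings: 1030301000 - 282475249 = 747825751 multiplications

Standard: 1030301000 multiplications (1010^3). Strassen: 282475249 multiplications (7^10, after padding to 1024x1024). Strassen reduces 8 recursive multiplications to 7 at each level.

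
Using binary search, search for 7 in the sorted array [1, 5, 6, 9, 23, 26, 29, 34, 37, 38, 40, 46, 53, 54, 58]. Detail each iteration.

Binary search for 7 in [1, 5, 6, 9, 23, 26, 29, 34, 37, 38, 40, 46, 53, 54, 58]:

lo=0, hi=14, mid=7, arr[mid]=34 -> 34 > 7, search left half
lo=0, hi=6, mid=3, arr[mid]=9 -> 9 > 7, search left half
lo=0, hi=2, mid=1, arr[mid]=5 -> 5 < 7, search right half
lo=2, hi=2, mid=2, arr[mid]=6 -> 6 < 7, search right half
lo=3 > hi=2, target 7 not found

Binary search determines that 7 is not in the array after 4 comparisons. The search space was exhausted without finding the target.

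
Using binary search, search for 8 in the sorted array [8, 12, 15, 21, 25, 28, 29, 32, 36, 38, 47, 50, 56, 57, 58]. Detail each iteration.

Binary search for 8 in [8, 12, 15, 21, 25, 28, 29, 32, 36, 38, 47, 50, 56, 57, 58]:

lo=0, hi=14, mid=7, arr[mid]=32 -> 32 > 8, search left half
lo=0, hi=6, mid=3, arr[mid]=21 -> 21 > 8, search left half
lo=0, hi=2, mid=1, arr[mid]=12 -> 12 > 8, search left half
lo=0, hi=0, mid=0, arr[mid]=8 -> Found target at index 0!

Binary search finds 8 at index 0 after 4 comparisons. The search repeatedly halves the search space by comparing with the middle element.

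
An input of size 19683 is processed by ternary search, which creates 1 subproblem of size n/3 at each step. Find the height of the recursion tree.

For divide and conquer with division factor 3:

Problem sizes at each level:
Level 0: 19683
Level 1: 6561
Level 2: 2187
Level 3: 729
Level 4: 243
Level 5: 81
Level 6: 27
Level 7: 9
Level 8: 3
Level 9: 1

The root is level 0 and the size-1 base case is level 9 (the tree spans levels 0 through 9, i.e. 10 levels counting the root), so the depth is the number of divisions: log_3(19683) = 9

The recursion tree depth is log_3(19683) = 9. At each level, the problem size is divided by 3, so it takes 9 divisions to reduce to a base case of size 1. The algorithm makes 1 recursive call at each level.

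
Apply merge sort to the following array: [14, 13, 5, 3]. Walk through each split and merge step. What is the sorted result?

Merge sort trace:

Split: [14, 13, 5, 3] -> [14, 13] and [5, 3]
  Split: [14, 13] -> [14] and [13]
  Merge: [14] + [13] -> [13, 14]
  Split: [5, 3] -> [5] and [3]
  Merge: [5] + [3] -> [3, 5]
Merge: [13, 14] + [3, 5] -> [3, 5, 13, 14]

Final sorted array: [3, 5, 13, 14]

The merge sort proceeds by recursively splitting the array and merging sorted halves.
After all merges, the sorted array is [3, 5, 13, 14].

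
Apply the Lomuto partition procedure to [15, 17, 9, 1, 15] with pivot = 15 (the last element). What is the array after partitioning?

Lomuto partition with pivot = 15:

Initial array: [15, 17, 9, 1, 15]

arr[0]=15 <= 15: swap with position 0, array becomes [15, 17, 9, 1, 15]
arr[1]=17 > 15: no swap
arr[2]=9 <= 15: swap with position 1, array becomes [15, 9, 17, 1, 15]
arr[3]=1 <= 15: swap with position 2, array becomes [15, 9, 1, 17, 15]

Place pivot at position 3: [15, 9, 1, 15, 17]
Pivot position: 3

After partitioning with pivot 15, the array becomes [15, 9, 1, 15, 17]. The pivot is placed at index 3. All elements to the left of the pivot are <= 15, and all elements to the right are > 15.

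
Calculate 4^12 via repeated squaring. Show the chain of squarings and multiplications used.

Computing 4^12 by squaring (build up from 4^1; each line after the first costs one multiplication):

4^1 = 4
4^2 = (4^1)^2 = 4^2 = 16
4^3 = 4 * 4^2 = 4 * 16 = 64
4^6 = (4^3)^2 = 64^2 = 4096
4^12 = (4^6)^2 = 4096^2 = 16777216

Result: 16777216
Multiplications needed: 4 (4 lines after 4^1)

4^12 = 16777216. Using exponentiation by squaring, this requires 4 multiplications. The key idea: if the exponent is even, square the half-power; if odd, multiply by the base once.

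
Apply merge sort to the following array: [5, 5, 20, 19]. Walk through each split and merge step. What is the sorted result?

Merge sort trace:

Split: [5, 5, 20, 19] -> [5, 5] and [20, 19]
  Split: [5, 5] -> [5] and [5]
  Merge: [5] + [5] -> [5, 5]
  Split: [20, 19] -> [20] and [19]
  Merge: [20] + [19] -> [19, 20]
Merge: [5, 5] + [19, 20] -> [5, 5, 19, 20]

Final sorted array: [5, 5, 19, 20]

The merge sort proceeds by recursively splitting the array and merging sorted halves.
After all merges, the sorted array is [5, 5, 19, 20].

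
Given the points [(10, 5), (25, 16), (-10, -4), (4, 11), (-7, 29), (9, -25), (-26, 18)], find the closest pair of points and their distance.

Computing all pairwise distances among 7 points:

d((10, 5), (25, 16)) = 18.6011
d((10, 5), (-10, -4)) = 21.9317
d((10, 5), (4, 11)) = 8.4853 <-- minimum
d((10, 5), (-7, 29)) = 29.4109
d((10, 5), (9, -25)) = 30.0167
d((10, 5), (-26, 18)) = 38.2753
d((25, 16), (-10, -4)) = 40.3113
d((25, 16), (4, 11)) = 21.587
d((25, 16), (-7, 29)) = 34.5398
d((25, 16), (9, -25)) = 44.0114
d((25, 16), (-26, 18)) = 51.0392
d((-10, -4), (4, 11)) = 20.5183
d((-10, -4), (-7, 29)) = 33.1361
d((-10, -4), (9, -25)) = 28.3196
d((-10, -4), (-26, 18)) = 27.2029
d((4, 11), (-7, 29)) = 21.095
d((4, 11), (9, -25)) = 36.3456
d((4, 11), (-26, 18)) = 30.8058
d((-7, 29), (9, -25)) = 56.3205
d((-7, 29), (-26, 18)) = 21.9545
d((9, -25), (-26, 18)) = 55.4437

Closest pair: (10, 5) and (4, 11) with distance 8.4853

The closest pair is (10, 5) and (4, 11) with Euclidean distance 8.4853. For 7 points, brute-force pairwise comparison is shown above. For large n, the divide-and-conquer algorithm (sort by x, recurse on halves, check the dividing strip) achieves O(n log n).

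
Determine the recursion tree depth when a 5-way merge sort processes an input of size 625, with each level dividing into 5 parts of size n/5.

For divide and conquer with division factor 5:

Problem sizes at each level:
Level 0: 625
Level 1: 125
Level 2: 25
Level 3: 5
Level 4: 1

The root is level 0 and the size-1 base case is level 4 (the tree spans levels 0 through 4, i.e. 5 levels counting the root), so the depth is the number of divisions: log_5(625) = 4

The recursion tree depth is log_5(625) = 4. At each level, the problem size is divided by 5, so it takes 4 divisions to reduce to a base case of size 1. The algorithm makes 5 recursive calls at each level.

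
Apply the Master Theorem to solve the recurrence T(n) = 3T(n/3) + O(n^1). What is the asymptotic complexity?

Master Theorem for T(n) = 3T(n/3) + O(n^1):

a = 3, b = 3, c = 1
log_b(a) = log_3(3) = 1.0000

Case 2: c = 1 = log_3(3) = 1.0000
T(n) = O(n^1 log n) = O(n log n)

For T(n) = 3T(n/3) + O(n^1): log_3(3) = 1.0000. This is Case 2 of the Master Theorem (c = log_b(a), equal work at all levels), giving O(n log n).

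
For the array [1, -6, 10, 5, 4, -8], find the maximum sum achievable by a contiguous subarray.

Using Kadane's algorithm on [1, -6, 10, 5, 4, -8]:

Scanning through the array:
Position 1 (value -6): max_ending_here = -5, max_so_far = 1
Position 2 (value 10): max_ending_here = 10, max_so_far = 10
Position 3 (value 5): max_ending_here = 15, max_so_far = 15
Position 4 (value 4): max_ending_here = 19, max_so_far = 19
Position 5 (value -8): max_ending_here = 11, max_so_far = 19

Maximum subarray: [10, 5, 4]
Maximum sum: 19

The maximum subarray is [10, 5, 4] with sum 19. This subarray runs from index 2 to index 4.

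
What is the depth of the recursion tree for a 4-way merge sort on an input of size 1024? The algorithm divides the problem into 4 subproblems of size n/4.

For divide and conquer with division factor 4:

Problem sizes at each level:
Level 0: 1024
Level 1: 256
Level 2: 64
Level 3: 16
Level 4: 4
Level 5: 1

The root is level 0 and the size-1 base case is level 5 (the tree spans levels 0 through 5, i.e. 6 levels counting the root), so the depth is the number of divisions: log_4(1024) = 5

The recursion tree depth is log_4(1024) = 5. At each level, the problem size is divided by 4, so it takes 5 divisions to reduce to a base case of size 1. The algorithm makes 4 recursive calls at each level.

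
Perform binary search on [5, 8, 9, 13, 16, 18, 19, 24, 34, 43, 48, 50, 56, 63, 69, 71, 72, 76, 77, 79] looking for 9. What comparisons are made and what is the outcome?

Binary search for 9 in [5, 8, 9, 13, 16, 18, 19, 24, 34, 43, 48, 50, 56, 63, 69, 71, 72, 76, 77, 79]:

lo=0, hi=19, mid=9, arr[mid]=43 -> 43 > 9, search left half
lo=0, hi=8, mid=4, arr[mid]=16 -> 16 > 9, search left half
lo=0, hi=3, mid=1, arr[mid]=8 -> 8 < 9, search right half
lo=2, hi=3, mid=2, arr[mid]=9 -> Found target at index 2!

Binary search finds 9 at index 2 after 4 comparisons. The search repeatedly halves the search space by comparing with the middle element.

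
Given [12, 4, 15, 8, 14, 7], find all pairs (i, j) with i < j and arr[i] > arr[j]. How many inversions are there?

Finding inversions in [12, 4, 15, 8, 14, 7]:

(0, 1): arr[0]=12 > arr[1]=4
(0, 3): arr[0]=12 > arr[3]=8
(0, 5): arr[0]=12 > arr[5]=7
(2, 3): arr[2]=15 > arr[3]=8
(2, 4): arr[2]=15 > arr[4]=14
(2, 5): arr[2]=15 > arr[5]=7
(3, 5): arr[3]=8 > arr[5]=7
(4, 5): arr[4]=14 > arr[5]=7

Total inversions: 8

The array has 8 inversion(s): (0,1), (0,3), (0,5), (2,3), (2,4), (2,5), (3,5), (4,5). Each pair (i,j) satisfies i < j and arr[i] > arr[j].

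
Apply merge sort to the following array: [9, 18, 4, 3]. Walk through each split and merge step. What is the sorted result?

Merge sort trace:

Split: [9, 18, 4, 3] -> [9, 18] and [4, 3]
  Split: [9, 18] -> [9] and [18]
  Merge: [9] + [18] -> [9, 18]
  Split: [4, 3] -> [4] and [3]
  Merge: [4] + [3] -> [3, 4]
Merge: [9, 18] + [3, 4] -> [3, 4, 9, 18]

Final sorted array: [3, 4, 9, 18]

The merge sort proceeds by recursively splitting the array and merging sorted halves.
After all merges, the sorted array is [3, 4, 9, 18].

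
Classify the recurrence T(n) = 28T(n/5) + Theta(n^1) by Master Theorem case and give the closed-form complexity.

Master Theorem for T(n) = 28T(n/5) + O(n^1):

a = 28, b = 5, c = 1
log_b(a) = log_5(28) = 2.0704

Case 1: c = 1 < log_5(28) = 2.0704
T(n) = O(n^(log_5 28))

For T(n) = 28T(n/5) + O(n^1): log_5(28) = 2.0704. This is Case 1 of the Master Theorem (c < log_b(a), work dominated by leaves), giving O(n^(log_5 28)).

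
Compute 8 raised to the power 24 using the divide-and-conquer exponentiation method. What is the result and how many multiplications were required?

Computing 8^24 by squaring (build up from 8^1; each line after the first costs one multiplication):

8^1 = 8
8^2 = (8^1)^2 = 8^2 = 64
8^3 = 8 * 8^2 = 8 * 64 = 512
8^6 = (8^3)^2 = 512^2 = 262144
8^12 = (8^6)^2 = 262144^2 = 68719476736
8^24 = (8^12)^2 = 68719476736^2 = 4722366482869645213696

Result: 4722366482869645213696
Multiplications needed: 5 (5 lines after 8^1)

8^24 = 4722366482869645213696. Using exponentiation by squaring, this requires 5 multiplications. The key idea: if the exponent is even, square the half-power; if odd, multiply by the base once.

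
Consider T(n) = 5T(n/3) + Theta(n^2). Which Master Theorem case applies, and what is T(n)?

Master Theorem for T(n) = 5T(n/3) + O(n^2):

a = 5, b = 3, c = 2
log_b(a) = log_3(5) = 1.4650

Case 3: c = 2 > log_3(5) = 1.4650
T(n) = O(n^2) = O(n^2)

For T(n) = 5T(n/3) + O(n^2): log_3(5) = 1.4650. This is Case 3 of the Master Theorem (c > log_b(a), work dominated by root), giving O(n^2).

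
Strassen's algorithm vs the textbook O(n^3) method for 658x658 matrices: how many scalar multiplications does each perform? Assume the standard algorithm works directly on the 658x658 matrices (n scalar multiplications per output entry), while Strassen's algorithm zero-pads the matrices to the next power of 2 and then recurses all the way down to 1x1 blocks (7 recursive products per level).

Matrix multiplication for 658x658 matrices:

Strassen's algorithm requires power-of-2 dimensions. Pad 658x658 to 1024x1024 (next power of 2).

Standard algorithm: 658^3 = 284890312 multiplications
Strassen's algorithm: 7^(log2(1024)) = 7^10 = 282475249 multiplications
Savings: 284890312 - 282475249 = 2415063 multiplications

Standard: 284890312 multiplications (658^3). Strassen: 282475249 multiplications (7^10, after padding to 1024x1024). Strassen reduces 8 recursive multiplications to 7 at each level.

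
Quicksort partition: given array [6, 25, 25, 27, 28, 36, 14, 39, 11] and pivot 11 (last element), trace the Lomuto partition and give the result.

Lomuto partition with pivot = 11:

Initial array: [6, 25, 25, 27, 28, 36, 14, 39, 11]

arr[0]=6 <= 11: swap with position 0, array becomes [6, 25, 25, 27, 28, 36, 14, 39, 11]
arr[1]=25 > 11: no swap
arr[2]=25 > 11: no swap
arr[3]=27 > 11: no swap
arr[4]=28 > 11: no swap
arr[5]=36 > 11: no swap
arr[6]=14 > 11: no swap
arr[7]=39 > 11: no swap

Place pivot at position 1: [6, 11, 25, 27, 28, 36, 14, 39, 25]
Pivot position: 1

After partitioning with pivot 11, the array becomes [6, 11, 25, 27, 28, 36, 14, 39, 25]. The pivot is placed at index 1. All elements to the left of the pivot are <= 11, and all elements to the right are > 11.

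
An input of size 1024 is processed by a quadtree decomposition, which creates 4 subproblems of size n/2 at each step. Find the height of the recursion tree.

For divide and conquer with division factor 2:

Problem sizes at each level:
Level 0: 1024
Level 1: 512
Level 2: 256
Level 3: 128
Level 4: 64
Level 5: 32
Level 6: 16
Level 7: 8
Level 8: 4
Level 9: 2
Level 10: 1

The root is level 0 and the size-1 base case is level 10 (the tree spans levels 0 through 10, i.e. 11 levels counting the root), so the depth is the number of divisions: log_2(1024) = 10

The recursion tree depth is log_2(1024) = 10. At each level, the problem size is divided by 2, so it takes 10 divisions to reduce to a base case of size 1. The algorithm makes 4 recursive calls at each level.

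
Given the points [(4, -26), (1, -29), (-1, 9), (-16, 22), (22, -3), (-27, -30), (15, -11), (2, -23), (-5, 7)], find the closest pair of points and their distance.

Computing all pairwise distances among 9 points:

d((4, -26), (1, -29)) = 4.2426
d((4, -26), (-1, 9)) = 35.3553
d((4, -26), (-16, 22)) = 52.0
d((4, -26), (22, -3)) = 29.2062
d((4, -26), (-27, -30)) = 31.257
d((4, -26), (15, -11)) = 18.6011
d((4, -26), (2, -23)) = 3.6056 <-- minimum
d((4, -26), (-5, 7)) = 34.2053
d((1, -29), (-1, 9)) = 38.0526
d((1, -29), (-16, 22)) = 53.7587
d((1, -29), (22, -3)) = 33.4215
d((1, -29), (-27, -30)) = 28.0179
d((1, -29), (15, -11)) = 22.8035
d((1, -29), (2, -23)) = 6.0828
d((1, -29), (-5, 7)) = 36.4966
d((-1, 9), (-16, 22)) = 19.8494
d((-1, 9), (22, -3)) = 25.9422
d((-1, 9), (-27, -30)) = 46.8722
d((-1, 9), (15, -11)) = 25.6125
d((-1, 9), (2, -23)) = 32.1403
d((-1, 9), (-5, 7)) = 4.4721
d((-16, 22), (22, -3)) = 45.4863
d((-16, 22), (-27, -30)) = 53.1507
d((-16, 22), (15, -11)) = 45.2769
d((-16, 22), (2, -23)) = 48.4665
d((-16, 22), (-5, 7)) = 18.6011
d((22, -3), (-27, -30)) = 55.9464
d((22, -3), (15, -11)) = 10.6301
d((22, -3), (2, -23)) = 28.2843
d((22, -3), (-5, 7)) = 28.7924
d((-27, -30), (15, -11)) = 46.0977
d((-27, -30), (2, -23)) = 29.8329
d((-27, -30), (-5, 7)) = 43.0465
d((15, -11), (2, -23)) = 17.6918
d((15, -11), (-5, 7)) = 26.9072
d((2, -23), (-5, 7)) = 30.8058

Closest pair: (4, -26) and (2, -23) with distance 3.6056

The closest pair is (4, -26) and (2, -23) with Euclidean distance 3.6056. For 9 points, brute-force pairwise comparison is shown above. For large n, the divide-and-conquer algorithm (sort by x, recurse on halves, check the dividing strip) achieves O(n log n).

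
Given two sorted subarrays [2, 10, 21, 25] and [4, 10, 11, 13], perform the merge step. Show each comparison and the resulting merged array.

Merging process:

Compare 2 vs 4: take 2 from left. Merged: [2]
Compare 10 vs 4: take 4 from right. Merged: [2, 4]
Compare 10 vs 10: take 10 from left. Merged: [2, 4, 10]
Compare 21 vs 10: take 10 from right. Merged: [2, 4, 10, 10]
Compare 21 vs 11: take 11 from right. Merged: [2, 4, 10, 10, 11]
Compare 21 vs 13: take 13 from right. Merged: [2, 4, 10, 10, 11, 13]
Append remaining from left: [21, 25]. Merged: [2, 4, 10, 10, 11, 13, 21, 25]

Final merged array: [2, 4, 10, 10, 11, 13, 21, 25]
Total comparisons: 6

The merged array is [2, 4, 10, 10, 11, 13, 21, 25], requiring 6 comparisons. The merge step runs in O(n) time where n is the total number of elements.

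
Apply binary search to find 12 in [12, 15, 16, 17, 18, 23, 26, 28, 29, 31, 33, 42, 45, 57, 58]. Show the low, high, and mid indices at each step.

Binary search for 12 in [12, 15, 16, 17, 18, 23, 26, 28, 29, 31, 33, 42, 45, 57, 58]:

lo=0, hi=14, mid=7, arr[mid]=28 -> 28 > 12, search left half
lo=0, hi=6, mid=3, arr[mid]=17 -> 17 > 12, search left half
lo=0, hi=2, mid=1, arr[mid]=15 -> 15 > 12, search left half
lo=0, hi=0, mid=0, arr[mid]=12 -> Found target at index 0!

Binary search finds 12 at index 0 after 4 comparisons. The search repeatedly halves the search space by comparing with the middle element.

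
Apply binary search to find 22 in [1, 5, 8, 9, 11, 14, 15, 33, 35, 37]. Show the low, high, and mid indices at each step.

Binary search for 22 in [1, 5, 8, 9, 11, 14, 15, 33, 35, 37]:

lo=0, hi=9, mid=4, arr[mid]=11 -> 11 < 22, search right half
lo=5, hi=9, mid=7, arr[mid]=33 -> 33 > 22, search left half
lo=5, hi=6, mid=5, arr[mid]=14 -> 14 < 22, search right half
lo=6, hi=6, mid=6, arr[mid]=15 -> 15 < 22, search right half
lo=7 > hi=6, target 22 not found

Binary search determines that 22 is not in the array after 4 comparisons. The search space was exhausted without finding the target.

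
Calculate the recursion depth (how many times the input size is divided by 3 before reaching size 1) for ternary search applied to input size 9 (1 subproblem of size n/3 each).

For divide and conquer with division factor 3:

Problem sizes at each level:
Level 0: 9
Level 1: 3
Level 2: 1

The root is level 0 and the size-1 base case is level 2 (the tree spans levels 0 through 2, i.e. 3 levels counting the root), so the depth is the number of divisions: log_3(9) = 2

The recursion tree depth is log_3(9) = 2. At each level, the problem size is divided by 3, so it takes 2 divisions to reduce to a base case of size 1. The algorithm makes 1 recursive call at each level.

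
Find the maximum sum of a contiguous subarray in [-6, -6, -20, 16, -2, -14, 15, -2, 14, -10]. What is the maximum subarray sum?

Using Kadane's algorithm on [-6, -6, -20, 16, -2, -14, 15, -2, 14, -10]:

Scanning through the array:
Position 1 (value -6): max_ending_here = -6, max_so_far = -6
Position 2 (value -20): max_ending_here = -20, max_so_far = -6
Position 3 (value 16): max_ending_here = 16, max_so_far = 16
Position 4 (value -2): max_ending_here = 14, max_so_far = 16
Position 5 (value -14): max_ending_here = 0, max_so_far = 16
Position 6 (value 15): max_ending_here = 15, max_so_far = 16
Position 7 (value -2): max_ending_here = 13, max_so_far = 16
Position 8 (value 14): max_ending_here = 27, max_so_far = 27
Position 9 (value -10): max_ending_here = 17, max_so_far = 27

Maximum subarray: [16, -2, -14, 15, -2, 14]
Maximum sum: 27

The maximum subarray is [16, -2, -14, 15, -2, 14] with sum 27. This subarray runs from index 3 to index 8.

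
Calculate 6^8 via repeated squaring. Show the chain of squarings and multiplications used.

Computing 6^8 by squaring (build up from 6^1; each line after the first costs one multiplication):

6^1 = 6
6^2 = (6^1)^2 = 6^2 = 36
6^4 = (6^2)^2 = 36^2 = 1296
6^8 = (6^4)^2 = 1296^2 = 1679616

Result: 1679616
Multiplications needed: 3 (3 lines after 6^1)

6^8 = 1679616. Using exponentiation by squaring, this requires 3 multiplications. The key idea: if the exponent is even, square the half-power; if odd, multiply by the base once.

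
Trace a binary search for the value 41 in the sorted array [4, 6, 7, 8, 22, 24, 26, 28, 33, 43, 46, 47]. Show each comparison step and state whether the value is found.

Binary search for 41 in [4, 6, 7, 8, 22, 24, 26, 28, 33, 43, 46, 47]:

lo=0, hi=11, mid=5, arr[mid]=24 -> 24 < 41, search right half
lo=6, hi=11, mid=8, arr[mid]=33 -> 33 < 41, search right half
lo=9, hi=11, mid=10, arr[mid]=46 -> 46 > 41, search left half
lo=9, hi=9, mid=9, arr[mid]=43 -> 43 > 41, search left half
lo=9 > hi=8, target 41 not found

Binary search determines that 41 is not in the array after 4 comparisons. The search space was exhausted without finding the target.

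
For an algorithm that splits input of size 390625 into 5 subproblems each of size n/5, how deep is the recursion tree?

For divide and conquer with division factor 5:

Problem sizes at each level:
Level 0: 390625
Level 1: 78125
Level 2: 15625
Level 3: 3125
Level 4: 625
Level 5: 125
Level 6: 25
Level 7: 5
Level 8: 1

The root is level 0 and the size-1 base case is level 8 (the tree spans levels 0 through 8, i.e. 9 levels counting the root), so the depth is the number of divisions: log_5(390625) = 8

The recursion tree depth is log_5(390625) = 8. At each level, the problem size is divided by 5, so it takes 8 divisions to reduce to a base case of size 1. The algorithm makes 5 recursive calls at each level.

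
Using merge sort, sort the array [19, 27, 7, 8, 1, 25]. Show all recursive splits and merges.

Merge sort trace:

Split: [19, 27, 7, 8, 1, 25] -> [19, 27, 7] and [8, 1, 25]
  Split: [19, 27, 7] -> [19] and [27, 7]
    Split: [27, 7] -> [27] and [7]
    Merge: [27] + [7] -> [7, 27]
  Merge: [19] + [7, 27] -> [7, 19, 27]
  Split: [8, 1, 25] -> [8] and [1, 25]
    Split: [1, 25] -> [1] and [25]
    Merge: [1] + [25] -> [1, 25]
  Merge: [8] + [1, 25] -> [1, 8, 25]
Merge: [7, 19, 27] + [1, 8, 25] -> [1, 7, 8, 19, 25, 27]

Final sorted array: [1, 7, 8, 19, 25, 27]

The merge sort proceeds by recursively splitting the array and merging sorted halves.
After all merges, the sorted array is [1, 7, 8, 19, 25, 27].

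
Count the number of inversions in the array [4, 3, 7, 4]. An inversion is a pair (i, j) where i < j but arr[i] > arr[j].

Finding inversions in [4, 3, 7, 4]:

(0, 1): arr[0]=4 > arr[1]=3
(2, 3): arr[2]=7 > arr[3]=4

Total inversions: 2

The array has 2 inversion(s): (0,1), (2,3). Each pair (i,j) satisfies i < j and arr[i] > arr[j].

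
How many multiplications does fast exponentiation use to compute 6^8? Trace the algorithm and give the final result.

Computing 6^8 by squaring (build up from 6^1; each line after the first costs one multiplication):

6^1 = 6
6^2 = (6^1)^2 = 6^2 = 36
6^4 = (6^2)^2 = 36^2 = 1296
6^8 = (6^4)^2 = 1296^2 = 1679616

Result: 1679616
Multiplications needed: 3 (3 lines after 6^1)

6^8 = 1679616. Using exponentiation by squaring, this requires 3 multiplications. The key idea: if the exponent is even, square the half-power; if odd, multiply by the base once.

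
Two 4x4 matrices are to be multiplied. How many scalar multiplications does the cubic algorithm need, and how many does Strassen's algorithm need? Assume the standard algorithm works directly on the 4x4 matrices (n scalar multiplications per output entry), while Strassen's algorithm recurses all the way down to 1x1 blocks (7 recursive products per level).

Matrix multiplication for 4x4 matrices:

Standard algorithm: 4^3 = 64 multiplications
Strassen's algorithm: 7^(log2(4)) = 7^2 = 49 multiplications
Savings: 64 - 49 = 15 multiplications

Standard: 64 multiplications (4^3). Strassen: 49 multiplications (7^2). Strassen reduces 8 recursive multiplications to 7 at each level.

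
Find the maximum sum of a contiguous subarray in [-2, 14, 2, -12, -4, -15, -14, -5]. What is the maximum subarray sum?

Using Kadane's algorithm on [-2, 14, 2, -12, -4, -15, -14, -5]:

Scanning through the array:
Position 1 (value 14): max_ending_here = 14, max_so_far = 14
Position 2 (value 2): max_ending_here = 16, max_so_far = 16
Position 3 (value -12): max_ending_here = 4, max_so_far = 16
Position 4 (value -4): max_ending_here = 0, max_so_far = 16
Position 5 (value -15): max_ending_here = -15, max_so_far = 16
Position 6 (value -14): max_ending_here = -14, max_so_far = 16
Position 7 (value -5): max_ending_here = -5, max_so_far = 16

Maximum subarray: [14, 2]
Maximum sum: 16

The maximum subarray is [14, 2] with sum 16. This subarray runs from index 1 to index 2.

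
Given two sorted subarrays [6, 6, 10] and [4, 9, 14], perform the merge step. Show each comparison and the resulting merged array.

Merging process:

Compare 6 vs 4: take 4 from right. Merged: [4]
Compare 6 vs 9: take 6 from left. Merged: [4, 6]
Compare 6 vs 9: take 6 from left. Merged: [4, 6, 6]
Compare 10 vs 9: take 9 from right. Merged: [4, 6, 6, 9]
Compare 10 vs 14: take 10 from left. Merged: [4, 6, 6, 9, 10]
Append remaining from right: [14]. Merged: [4, 6, 6, 9, 10, 14]

Final merged array: [4, 6, 6, 9, 10, 14]
Total comparisons: 5

The merged array is [4, 6, 6, 9, 10, 14], requiring 5 comparisons. The merge step runs in O(n) time where n is the total number of elements.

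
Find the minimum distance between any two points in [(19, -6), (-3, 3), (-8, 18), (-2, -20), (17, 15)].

Computing all pairwise distances among 5 points:

d((19, -6), (-3, 3)) = 23.7697
d((19, -6), (-8, 18)) = 36.1248
d((19, -6), (-2, -20)) = 25.2389
d((19, -6), (17, 15)) = 21.095
d((-3, 3), (-8, 18)) = 15.8114 <-- minimum
d((-3, 3), (-2, -20)) = 23.0217
d((-3, 3), (17, 15)) = 23.3238
d((-8, 18), (-2, -20)) = 38.4708
d((-8, 18), (17, 15)) = 25.1794
d((-2, -20), (17, 15)) = 39.8246

Closest pair: (-3, 3) and (-8, 18) with distance 15.8114

The closest pair is (-3, 3) and (-8, 18) with Euclidean distance 15.8114. For 5 points, brute-force pairwise comparison is shown above. For large n, the divide-and-conquer algorithm (sort by x, recurse on halves, check the dividing strip) achieves O(n log n).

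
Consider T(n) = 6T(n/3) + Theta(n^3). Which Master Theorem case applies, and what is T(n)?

Master Theorem for T(n) = 6T(n/3) + O(n^3):

a = 6, b = 3, c = 3
log_b(a) = log_3(6) = 1.6309

Case 3: c = 3 > log_3(6) = 1.6309
T(n) = O(n^3) = O(n^3)

For T(n) = 6T(n/3) + O(n^3): log_3(6) = 1.6309. This is Case 3 of the Master Theorem (c > log_b(a), work dominated by root), giving O(n^3).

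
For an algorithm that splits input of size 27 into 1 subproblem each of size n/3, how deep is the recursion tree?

For divide and conquer with division factor 3:

Problem sizes at each level:
Level 0: 27
Level 1: 9
Level 2: 3
Level 3: 1

The root is level 0 and the size-1 base case is level 3 (the tree spans levels 0 through 3, i.e. 4 levels counting the root), so the depth is the number of divisions: log_3(27) = 3

The recursion tree depth is log_3(27) = 3. At each level, the problem size is divided by 3, so it takes 3 divisions to reduce to a base case of size 1. The algorithm makes 1 recursive call at each level.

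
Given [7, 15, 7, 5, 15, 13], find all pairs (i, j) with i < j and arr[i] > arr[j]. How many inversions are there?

Finding inversions in [7, 15, 7, 5, 15, 13]:

(0, 3): arr[0]=7 > arr[3]=5
(1, 2): arr[1]=15 > arr[2]=7
(1, 3): arr[1]=15 > arr[3]=5
(1, 5): arr[1]=15 > arr[5]=13
(2, 3): arr[2]=7 > arr[3]=5
(4, 5): arr[4]=15 > arr[5]=13

Total inversions: 6

The array has 6 inversion(s): (0,3), (1,2), (1,3), (1,5), (2,3), (4,5). Each pair (i,j) satisfies i < j and arr[i] > arr[j].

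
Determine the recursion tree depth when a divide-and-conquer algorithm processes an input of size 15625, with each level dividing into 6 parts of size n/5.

For divide and conquer with division factor 5:

Problem sizes at each level:
Level 0: 15625
Level 1: 3125
Level 2: 625
Level 3: 125
Level 4: 25
Level 5: 5
Level 6: 1

The root is level 0 and the size-1 base case is level 6 (the tree spans levels 0 through 6, i.e. 7 levels counting the root), so the depth is the number of divisions: log_5(15625) = 6

The recursion tree depth is log_5(15625) = 6. At each level, the problem size is divided by 5, so it takes 6 divisions to reduce to a base case of size 1. The algorithm makes 6 recursive calls at each level.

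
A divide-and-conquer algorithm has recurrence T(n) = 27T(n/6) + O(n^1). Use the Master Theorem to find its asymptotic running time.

Master Theorem for T(n) = 27T(n/6) + O(n^1):

a = 27, b = 6, c = 1
log_b(a) = log_6(27) = 1.8394

Case 1: c = 1 < log_6(27) = 1.8394
T(n) = O(n^(log_6 27))

For T(n) = 27T(n/6) + O(n^1): log_6(27) = 1.8394. This is Case 1 of the Master Theorem (c < log_b(a), work dominated by leaves), giving O(n^(log_6 27)).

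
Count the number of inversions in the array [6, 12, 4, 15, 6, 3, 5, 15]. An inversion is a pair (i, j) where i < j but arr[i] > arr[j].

Finding inversions in [6, 12, 4, 15, 6, 3, 5, 15]:

(0, 2): arr[0]=6 > arr[2]=4
(0, 5): arr[0]=6 > arr[5]=3
(0, 6): arr[0]=6 > arr[6]=5
(1, 2): arr[1]=12 > arr[2]=4
(1, 4): arr[1]=12 > arr[4]=6
(1, 5): arr[1]=12 > arr[5]=3
(1, 6): arr[1]=12 > arr[6]=5
(2, 5): arr[2]=4 > arr[5]=3
(3, 4): arr[3]=15 > arr[4]=6
(3, 5): arr[3]=15 > arr[5]=3
(3, 6): arr[3]=15 > arr[6]=5
(4, 5): arr[4]=6 > arr[5]=3
(4, 6): arr[4]=6 > arr[6]=5

Total inversions: 13

The array has 13 inversion(s): (0,2), (0,5), (0,6), (1,2), (1,4), (1,5), (1,6), (2,5), (3,4), (3,5), (3,6), (4,5), (4,6). Each pair (i,j) satisfies i < j and arr[i] > arr[j].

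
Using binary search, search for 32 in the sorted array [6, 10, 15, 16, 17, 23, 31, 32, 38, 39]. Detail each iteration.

Binary search for 32 in [6, 10, 15, 16, 17, 23, 31, 32, 38, 39]:

lo=0, hi=9, mid=4, arr[mid]=17 -> 17 < 32, search right half
lo=5, hi=9, mid=7, arr[mid]=32 -> Found target at index 7!

Binary search finds 32 at index 7 after 2 comparisons. The search repeatedly halves the search space by comparing with the middle element.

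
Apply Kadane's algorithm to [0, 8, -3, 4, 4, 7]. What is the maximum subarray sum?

Using Kadane's algorithm on [0, 8, -3, 4, 4, 7]:

Scanning through the array:
Position 1 (value 8): max_ending_here = 8, max_so_far = 8
Position 2 (value -3): max_ending_here = 5, max_so_far = 8
Position 3 (value 4): max_ending_here = 9, max_so_far = 9
Position 4 (value 4): max_ending_here = 13, max_so_far = 13
Position 5 (value 7): max_ending_here = 20, max_so_far = 20

Maximum subarray: [0, 8, -3, 4, 4, 7]
Maximum sum: 20

The maximum subarray is [0, 8, -3, 4, 4, 7] with sum 20. This subarray runs from index 0 to index 5.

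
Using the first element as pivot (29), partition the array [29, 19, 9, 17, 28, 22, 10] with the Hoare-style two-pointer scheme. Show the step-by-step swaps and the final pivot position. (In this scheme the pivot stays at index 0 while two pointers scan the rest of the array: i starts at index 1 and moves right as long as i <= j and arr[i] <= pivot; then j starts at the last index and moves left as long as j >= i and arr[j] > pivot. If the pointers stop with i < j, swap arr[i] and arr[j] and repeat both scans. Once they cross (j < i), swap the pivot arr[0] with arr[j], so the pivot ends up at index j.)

Hoare-style two-pointer partition with pivot = 29:

Initial array: [29, 19, 9, 17, 28, 22, 10]

Pointers start at i = 1, j = 6.
i ends at 7, j ends at 6: the pointers have crossed (j < i), so scanning stops.

Swap pivot arr[0] with arr[6] to place pivot at position 6: [10, 19, 9, 17, 28, 22, 29]
Pivot position: 6

After partitioning with pivot 29, the array becomes [10, 19, 9, 17, 28, 22, 29]. The pivot is placed at index 6. All elements to the left of the pivot are <= 29, and all elements to the right are > 29.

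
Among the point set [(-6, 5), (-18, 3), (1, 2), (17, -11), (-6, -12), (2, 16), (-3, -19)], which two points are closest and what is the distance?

Computing all pairwise distances among 7 points:

d((-6, 5), (-18, 3)) = 12.1655
d((-6, 5), (1, 2)) = 7.6158 <-- minimum
d((-6, 5), (17, -11)) = 28.0179
d((-6, 5), (-6, -12)) = 17.0
d((-6, 5), (2, 16)) = 13.6015
d((-6, 5), (-3, -19)) = 24.1868
d((-18, 3), (1, 2)) = 19.0263
d((-18, 3), (17, -11)) = 37.6962
d((-18, 3), (-6, -12)) = 19.2094
d((-18, 3), (2, 16)) = 23.8537
d((-18, 3), (-3, -19)) = 26.6271
d((1, 2), (17, -11)) = 20.6155
d((1, 2), (-6, -12)) = 15.6525
d((1, 2), (2, 16)) = 14.0357
d((1, 2), (-3, -19)) = 21.3776
d((17, -11), (-6, -12)) = 23.0217
d((17, -11), (2, 16)) = 30.8869
d((17, -11), (-3, -19)) = 21.5407
d((-6, -12), (2, 16)) = 29.1204
d((-6, -12), (-3, -19)) = 7.6158 <-- minimum
d((2, 16), (-3, -19)) = 35.3553

Minimum distance: 7.6158 (tie among 2 pairs: (-6, 5) and (1, 2); (-6, -12) and (-3, -19))

The minimum Euclidean distance is 7.6158. There is a tie: 2 pairs achieve this minimum — (-6, 5) and (1, 2); (-6, -12) and (-3, -19). Any of these is a valid closest pair. For 7 points, brute-force pairwise comparison is shown above. For large n, the divide-and-conquer algorithm (sort by x, recurse on halves, check the dividing strip) achieves O(n log n).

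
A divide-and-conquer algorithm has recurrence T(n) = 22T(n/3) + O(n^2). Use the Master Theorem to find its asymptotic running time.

Master Theorem for T(n) = 22T(n/3) + O(n^2):

a = 22, b = 3, c = 2
log_b(a) = log_3(22) = 2.8136

Case 1: c = 2 < log_3(22) = 2.8136
T(n) = O(n^(log_3 22))

For T(n) = 22T(n/3) + O(n^2): log_3(22) = 2.8136. This is Case 1 of the Master Theorem (c < log_b(a), work dominated by leaves), giving O(n^(log_3 22)).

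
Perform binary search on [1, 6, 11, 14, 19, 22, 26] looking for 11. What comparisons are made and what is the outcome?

Binary search for 11 in [1, 6, 11, 14, 19, 22, 26]:

lo=0, hi=6, mid=3, arr[mid]=14 -> 14 > 11, search left half
lo=0, hi=2, mid=1, arr[mid]=6 -> 6 < 11, search right half
lo=2, hi=2, mid=2, arr[mid]=11 -> Found target at index 2!

Binary search finds 11 at index 2 after 3 comparisons. The search repeatedly halves the search space by comparing with the middle element.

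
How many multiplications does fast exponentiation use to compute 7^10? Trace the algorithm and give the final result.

Computing 7^10 by squaring (build up from 7^1; each line after the first costs one multiplication):

7^1 = 7
7^2 = (7^1)^2 = 7^2 = 49
7^4 = (7^2)^2 = 49^2 = 2401
7^5 = 7 * 7^4 = 7 * 2401 = 16807
7^10 = (7^5)^2 = 16807^2 = 282475249

Result: 282475249
Multiplications needed: 4 (4 lines after 7^1)

7^10 = 282475249. Using exponentiation by squaring, this requires 4 multiplications. The key idea: if the exponent is even, square the half-power; if odd, multiply by the base once.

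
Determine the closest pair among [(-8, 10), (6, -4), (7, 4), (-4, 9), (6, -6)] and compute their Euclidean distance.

Computing all pairwise distances among 5 points:

d((-8, 10), (6, -4)) = 19.799
d((-8, 10), (7, 4)) = 16.1555
d((-8, 10), (-4, 9)) = 4.1231
d((-8, 10), (6, -6)) = 21.2603
d((6, -4), (7, 4)) = 8.0623
d((6, -4), (-4, 9)) = 16.4012
d((6, -4), (6, -6)) = 2.0 <-- minimum
d((7, 4), (-4, 9)) = 12.083
d((7, 4), (6, -6)) = 10.0499
d((-4, 9), (6, -6)) = 18.0278

Closest pair: (6, -4) and (6, -6) with distance 2.0

The closest pair is (6, -4) and (6, -6) with Euclidean distance 2.0. For 5 points, brute-force pairwise comparison is shown above. For large n, the divide-and-conquer algorithm (sort by x, recurse on halves, check the dividing strip) achieves O(n log n).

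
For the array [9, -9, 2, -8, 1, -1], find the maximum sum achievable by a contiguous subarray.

Using Kadane's algorithm on [9, -9, 2, -8, 1, -1]:

Scanning through the array:
Position 1 (value -9): max_ending_here = 0, max_so_far = 9
Position 2 (value 2): max_ending_here = 2, max_so_far = 9
Position 3 (value -8): max_ending_here = -6, max_so_far = 9
Position 4 (value 1): max_ending_here = 1, max_so_far = 9
Position 5 (value -1): max_ending_here = 0, max_so_far = 9

Maximum subarray: [9]
Maximum sum: 9

The maximum subarray is [9] with sum 9. This subarray runs from index 0 to index 0.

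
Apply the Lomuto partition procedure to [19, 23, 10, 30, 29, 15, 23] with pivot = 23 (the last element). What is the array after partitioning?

Lomuto partition with pivot = 23:

Initial array: [19, 23, 10, 30, 29, 15, 23]

arr[0]=19 <= 23: swap with position 0, array becomes [19, 23, 10, 30, 29, 15, 23]
arr[1]=23 <= 23: swap with position 1, array becomes [19, 23, 10, 30, 29, 15, 23]
arr[2]=10 <= 23: swap with position 2, array becomes [19, 23, 10, 30, 29, 15, 23]
arr[3]=30 > 23: no swap
arr[4]=29 > 23: no swap
arr[5]=15 <= 23: swap with position 3, array becomes [19, 23, 10, 15, 29, 30, 23]

Place pivot at position 4: [19, 23, 10, 15, 23, 30, 29]
Pivot position: 4

After partitioning with pivot 23, the array becomes [19, 23, 10, 15, 23, 30, 29]. The pivot is placed at index 4. All elements to the left of the pivot are <= 23, and all elements to the right are > 23.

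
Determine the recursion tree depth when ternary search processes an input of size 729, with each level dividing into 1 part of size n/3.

For divide and conquer with division factor 3:

Problem sizes at each level:
Level 0: 729
Level 1: 243
Level 2: 81
Level 3: 27
Level 4: 9
Level 5: 3
Level 6: 1

The root is level 0 and the size-1 base case is level 6 (the tree spans levels 0 through 6, i.e. 7 levels counting the root), so the depth is the number of divisions: log_3(729) = 6

The recursion tree depth is log_3(729) = 6. At each level, the problem size is divided by 3, so it takes 6 divisions to reduce to a base case of size 1. The algorithm makes 1 recursive call at each level.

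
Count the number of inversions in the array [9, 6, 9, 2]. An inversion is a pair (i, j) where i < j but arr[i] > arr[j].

Finding inversions in [9, 6, 9, 2]:

(0, 1): arr[0]=9 > arr[1]=6
(0, 3): arr[0]=9 > arr[3]=2
(1, 3): arr[1]=6 > arr[3]=2
(2, 3): arr[2]=9 > arr[3]=2

Total inversions: 4

The array has 4 inversion(s): (0,1), (0,3), (1,3), (2,3). Each pair (i,j) satisfies i < j and arr[i] > arr[j].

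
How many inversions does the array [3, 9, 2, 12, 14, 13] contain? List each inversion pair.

Finding inversions in [3, 9, 2, 12, 14, 13]:

(0, 2): arr[0]=3 > arr[2]=2
(1, 2): arr[1]=9 > arr[2]=2
(4, 5): arr[4]=14 > arr[5]=13

Total inversions: 3

The array has 3 inversion(s): (0,2), (1,2), (4,5). Each pair (i,j) satisfies i < j and arr[i] > arr[j].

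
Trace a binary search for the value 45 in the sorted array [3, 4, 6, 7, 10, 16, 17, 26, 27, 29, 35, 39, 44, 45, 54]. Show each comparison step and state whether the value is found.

Binary search for 45 in [3, 4, 6, 7, 10, 16, 17, 26, 27, 29, 35, 39, 44, 45, 54]:

lo=0, hi=14, mid=7, arr[mid]=26 -> 26 < 45, search right half
lo=8, hi=14, mid=11, arr[mid]=39 -> 39 < 45, search right half
lo=12, hi=14, mid=13, arr[mid]=45 -> Found target at index 13!

Binary search finds 45 at index 13 after 3 comparisons. The search repeatedly halves the search space by comparing with the middle element.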